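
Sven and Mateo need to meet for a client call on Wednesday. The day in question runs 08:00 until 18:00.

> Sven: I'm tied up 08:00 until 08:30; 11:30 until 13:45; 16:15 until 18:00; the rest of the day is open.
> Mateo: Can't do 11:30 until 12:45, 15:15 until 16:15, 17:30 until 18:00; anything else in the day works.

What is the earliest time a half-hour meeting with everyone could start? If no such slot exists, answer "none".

Sven free: 08:30-11:30, 13:45-16:15 (invert busy blocks within the working day).
Mateo free: 08:00-11:30, 12:45-15:15, 16:15-17:30 (invert busy blocks within the working day).
Sven ∩ Mateo: 08:30-11:30, 13:45-15:15.
The first common window of at least 30 minutes is 08:30-11:30, so the earliest start is 08:30.

08:30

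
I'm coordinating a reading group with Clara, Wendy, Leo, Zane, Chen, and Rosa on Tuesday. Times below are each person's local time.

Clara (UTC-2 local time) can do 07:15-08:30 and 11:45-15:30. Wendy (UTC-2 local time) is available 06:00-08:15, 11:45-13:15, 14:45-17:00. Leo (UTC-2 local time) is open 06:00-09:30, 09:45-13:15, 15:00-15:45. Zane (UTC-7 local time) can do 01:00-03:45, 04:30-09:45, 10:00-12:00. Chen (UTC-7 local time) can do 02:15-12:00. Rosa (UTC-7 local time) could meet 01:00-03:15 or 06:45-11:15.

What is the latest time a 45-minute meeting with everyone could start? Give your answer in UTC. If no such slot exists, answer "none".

Clara in UTC: 09:15-10:30, 13:45-17:30 (add 2h to convert from UTC-2).
Wendy in UTC: 08:00-10:15, 13:45-15:15, 16:45-19:00 (add 2h to convert from UTC-2).
Leo in UTC: 08:00-11:30, 11:45-15:15, 17:00-17:45 (add 2h to convert from UTC-2).
Zane in UTC: 08:00-10:45, 11:30-16:45, 17:00-19:00 (add 7h to convert from UTC-7).
Chen in UTC: 09:15-19:00 (add 7h to convert from UTC-7).
Rosa in UTC: 08:00-10:15, 13:45-18:15 (add 7h to convert from UTC-7).
Clara ∩ Wendy: 09:15-10:15, 13:45-15:15, 16:45-17:30.
Clara ∩ Wendy ∩ Leo: 09:15-10:15, 13:45-15:15, 17:00-17:30.
Clara ∩ Wendy ∩ Leo ∩ Zane: 09:15-10:15, 13:45-15:15, 17:00-17:30.
Clara ∩ Wendy ∩ Leo ∩ Zane ∩ Chen: 09:15-10:15, 13:45-15:15, 17:00-17:30.
Clara ∩ Wendy ∩ Leo ∩ Zane ∩ Chen ∩ Rosa: 09:15-10:15, 13:45-15:15, 17:00-17:30.
The last common window of at least 45 minutes is 13:45-15:15; a 45-minute meeting can start as late as 14:30 and still end by 15:15.

14:30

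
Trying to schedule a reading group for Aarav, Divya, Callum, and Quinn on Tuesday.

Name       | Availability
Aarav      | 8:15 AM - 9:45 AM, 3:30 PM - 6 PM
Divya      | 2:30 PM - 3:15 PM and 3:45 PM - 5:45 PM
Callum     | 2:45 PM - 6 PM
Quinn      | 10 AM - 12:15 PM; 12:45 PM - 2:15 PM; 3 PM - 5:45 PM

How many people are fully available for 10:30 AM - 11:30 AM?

1

Quinn can make the full 10:30-11:30 slot — that's 1.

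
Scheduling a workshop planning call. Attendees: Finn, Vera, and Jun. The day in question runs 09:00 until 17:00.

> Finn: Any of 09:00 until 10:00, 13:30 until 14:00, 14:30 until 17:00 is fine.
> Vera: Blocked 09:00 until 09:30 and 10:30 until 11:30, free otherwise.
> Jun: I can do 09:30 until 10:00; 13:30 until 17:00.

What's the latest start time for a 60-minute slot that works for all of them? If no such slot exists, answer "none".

Finn free: 09:00-10:00, 13:30-14:00, 14:30-17:00.
Vera free: 09:30-10:30, 11:30-17:00 (invert busy blocks within the working day).
Jun free: 09:30-10:00, 13:30-17:00.
Finn ∩ Vera: 09:30-10:00, 13:30-14:00, 14:30-17:00.
Finn ∩ Vera ∩ Jun: 09:30-10:00, 13:30-14:00, 14:30-17:00.
The last common window of at least 60 minutes is 14:30-17:00; a 60-minute meeting can start as late as 16:00 and still end by 17:00.

16:00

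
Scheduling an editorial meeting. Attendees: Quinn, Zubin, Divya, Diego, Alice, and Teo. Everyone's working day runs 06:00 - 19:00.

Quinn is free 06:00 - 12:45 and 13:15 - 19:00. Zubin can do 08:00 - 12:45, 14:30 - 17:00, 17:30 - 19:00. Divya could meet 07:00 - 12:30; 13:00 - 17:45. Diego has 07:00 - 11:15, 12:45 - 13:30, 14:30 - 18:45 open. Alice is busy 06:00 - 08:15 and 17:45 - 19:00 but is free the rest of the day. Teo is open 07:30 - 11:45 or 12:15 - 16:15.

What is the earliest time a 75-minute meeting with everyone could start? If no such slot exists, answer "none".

Quinn free: 06:00-12:45, 13:15-19:00.
Zubin free: 08:00-12:45, 14:30-17:00, 17:30-19:00.
Divya free: 07:00-12:30, 13:00-17:45.
Diego free: 07:00-11:15, 12:45-13:30, 14:30-18:45.
Alice free: 08:15-17:45 (invert busy blocks within the working day).
Teo free: 07:30-11:45, 12:15-16:15.
Quinn ∩ Zubin: 08:00-12:45, 14:30-17:00, 17:30-19:00.
Quinn ∩ Zubin ∩ Divya: 08:00-12:30, 14:30-17:00, 17:30-17:45.
Quinn ∩ Zubin ∩ Divya ∩ Diego: 08:00-11:15, 14:30-17:00, 17:30-17:45.
Quinn ∩ Zubin ∩ Divya ∩ Diego ∩ Alice: 08:15-11:15, 14:30-17:00, 17:30-17:45.
Quinn ∩ Zubin ∩ Divya ∩ Diego ∩ Alice ∩ Teo: 08:15-11:15, 14:30-16:15.
So the common availability across everyone is 08:15-11:15, 14:30-16:15.
The first common window of at least 75 minutes is 08:15-11:15, so the earliest start is 08:15.

08:15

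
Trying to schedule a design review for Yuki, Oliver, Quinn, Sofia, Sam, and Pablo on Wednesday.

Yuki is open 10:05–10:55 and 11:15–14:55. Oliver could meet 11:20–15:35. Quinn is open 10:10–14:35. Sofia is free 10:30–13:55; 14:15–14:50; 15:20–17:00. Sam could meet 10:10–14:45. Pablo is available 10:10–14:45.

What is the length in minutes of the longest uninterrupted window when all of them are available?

Yuki ∩ Oliver: 11:20-14:55.
Yuki ∩ Oliver ∩ Quinn: 11:20-14:35.
Yuki ∩ Oliver ∩ Quinn ∩ Sofia: 11:20-13:55, 14:15-14:35.
Yuki ∩ Oliver ∩ Quinn ∩ Sofia ∩ Sam: 11:20-13:55, 14:15-14:35.
Yuki ∩ Oliver ∩ Quinn ∩ Sofia ∩ Sam ∩ Pablo: 11:20-13:55, 14:15-14:35.
The longest is 11:20-13:55 at 155 minutes.

155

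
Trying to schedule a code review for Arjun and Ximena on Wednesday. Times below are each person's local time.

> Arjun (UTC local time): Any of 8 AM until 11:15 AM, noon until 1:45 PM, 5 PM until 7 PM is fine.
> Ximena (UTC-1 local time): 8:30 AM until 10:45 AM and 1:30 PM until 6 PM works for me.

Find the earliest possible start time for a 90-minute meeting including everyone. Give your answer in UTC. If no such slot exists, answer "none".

Arjun in UTC: 08:00-11:15, 12:00-13:45, 17:00-19:00.
Ximena in UTC: 09:30-11:45, 14:30-19:00 (add 1h to convert from UTC-1).
Arjun ∩ Ximena: 09:30-11:15, 17:00-19:00.
The first common window of at least 90 minutes is 09:30-11:15, so the earliest start is 09:30.

09:30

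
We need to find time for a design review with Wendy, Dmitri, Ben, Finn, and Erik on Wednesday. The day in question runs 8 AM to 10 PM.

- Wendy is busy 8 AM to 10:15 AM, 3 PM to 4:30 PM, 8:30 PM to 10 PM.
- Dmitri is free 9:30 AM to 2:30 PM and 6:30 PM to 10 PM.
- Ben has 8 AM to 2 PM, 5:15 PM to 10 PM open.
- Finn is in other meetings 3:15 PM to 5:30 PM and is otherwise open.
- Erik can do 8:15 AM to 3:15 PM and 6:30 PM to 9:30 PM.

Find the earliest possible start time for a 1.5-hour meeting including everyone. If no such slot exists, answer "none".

Wendy free: 10:15-15:00, 16:30-20:30 (invert busy blocks within the working day).
Dmitri free: 09:30-14:30, 18:30-22:00.
Ben free: 08:00-14:00, 17:15-22:00.
Finn free: 08:00-15:15, 17:30-22:00 (invert busy blocks within the working day).
Erik free: 08:15-15:15, 18:30-21:30.
Wendy ∩ Dmitri: 10:15-14:30, 18:30-20:30.
Wendy ∩ Dmitri ∩ Ben: 10:15-14:00, 18:30-20:30.
Wendy ∩ Dmitri ∩ Ben ∩ Finn: 10:15-14:00, 18:30-20:30.
Wendy ∩ Dmitri ∩ Ben ∩ Finn ∩ Erik: 10:15-14:00, 18:30-20:30.
The first common window of at least 90 minutes is 10:15-14:00, so the earliest start is 10:15.

10:15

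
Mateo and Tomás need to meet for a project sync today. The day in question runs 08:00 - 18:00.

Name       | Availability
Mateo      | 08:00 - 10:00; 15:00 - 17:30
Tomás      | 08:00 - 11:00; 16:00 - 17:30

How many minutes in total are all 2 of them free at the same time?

210

Mateo ∩ Tomás: 08:00-10:00, 16:00-17:30.
So the common availability across everyone is 08:00-10:00, 16:00-17:30.
Summing the common windows: 120 + 90 = 210 minutes.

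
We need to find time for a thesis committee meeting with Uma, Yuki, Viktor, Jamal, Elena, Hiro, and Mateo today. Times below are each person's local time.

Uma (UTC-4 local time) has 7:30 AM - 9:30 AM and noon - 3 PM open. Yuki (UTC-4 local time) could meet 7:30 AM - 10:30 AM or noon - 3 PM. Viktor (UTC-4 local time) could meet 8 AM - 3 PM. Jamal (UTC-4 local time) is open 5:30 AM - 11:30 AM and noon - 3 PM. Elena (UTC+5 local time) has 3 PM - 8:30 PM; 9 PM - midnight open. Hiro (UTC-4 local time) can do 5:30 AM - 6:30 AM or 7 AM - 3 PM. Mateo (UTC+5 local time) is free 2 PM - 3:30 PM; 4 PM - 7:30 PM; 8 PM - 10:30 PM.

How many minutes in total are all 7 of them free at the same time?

180

Uma in UTC: 11:30-13:30, 16:00-19:00 (add 4h to convert from UTC-4).
Yuki in UTC: 11:30-14:30, 16:00-19:00 (add 4h to convert from UTC-4).
Viktor in UTC: 12:00-19:00 (add 4h to convert from UTC-4).
Jamal in UTC: 09:30-15:30, 16:00-19:00 (add 4h to convert from UTC-4).
Elena in UTC: 10:00-15:30, 16:00-19:00 (subtract 5h to convert from UTC+5).
Hiro in UTC: 09:30-10:30, 11:00-19:00 (add 4h to convert from UTC-4).
Mateo in UTC: 09:00-10:30, 11:00-14:30, 15:00-17:30 (subtract 5h to convert from UTC+5).
Uma ∩ Yuki: 11:30-13:30, 16:00-19:00.
Uma ∩ Yuki ∩ Viktor: 12:00-13:30, 16:00-19:00.
Uma ∩ Yuki ∩ Viktor ∩ Jamal: 12:00-13:30, 16:00-19:00.
Uma ∩ Yuki ∩ Viktor ∩ Jamal ∩ Elena: 12:00-13:30, 16:00-19:00.
Uma ∩ Yuki ∩ Viktor ∩ Jamal ∩ Elena ∩ Hiro: 12:00-13:30, 16:00-19:00.
Uma ∩ Yuki ∩ Viktor ∩ Jamal ∩ Elena ∩ Hiro ∩ Mateo: 12:00-13:30, 16:00-17:30.
Those are the intersection windows.
Summing the common windows: 90 + 90 = 180 minutes.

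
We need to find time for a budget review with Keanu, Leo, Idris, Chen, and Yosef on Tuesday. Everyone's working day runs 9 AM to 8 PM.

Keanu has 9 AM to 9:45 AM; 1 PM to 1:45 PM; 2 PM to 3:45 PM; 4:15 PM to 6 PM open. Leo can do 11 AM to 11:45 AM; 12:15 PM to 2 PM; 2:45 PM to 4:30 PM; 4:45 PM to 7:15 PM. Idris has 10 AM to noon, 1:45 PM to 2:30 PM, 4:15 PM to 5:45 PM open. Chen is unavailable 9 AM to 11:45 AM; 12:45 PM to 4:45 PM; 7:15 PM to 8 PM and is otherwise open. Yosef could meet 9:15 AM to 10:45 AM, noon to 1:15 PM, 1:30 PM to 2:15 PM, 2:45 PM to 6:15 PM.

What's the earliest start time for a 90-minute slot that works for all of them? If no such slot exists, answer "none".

none

Keanu free: 09:00-09:45, 13:00-13:45, 14:00-15:45, 16:15-18:00.
Leo free: 11:00-11:45, 12:15-14:00, 14:45-16:30, 16:45-19:15.
Idris free: 10:00-12:00, 13:45-14:30, 16:15-17:45.
Chen free: 11:45-12:45, 16:45-19:15 (invert busy blocks within the working day).
Yosef free: 09:15-10:45, 12:00-13:15, 13:30-14:15, 14:45-18:15.
Keanu ∩ Leo: 13:00-13:45, 14:45-15:45, 16:15-16:30, 16:45-18:00.
Keanu ∩ Leo ∩ Idris: 16:15-16:30, 16:45-17:45.
Keanu ∩ Leo ∩ Idris ∩ Chen: 16:45-17:45.
Keanu ∩ Leo ∩ Idris ∩ Chen ∩ Yosef: 16:45-17:45.
No common window is at least 90 minutes long.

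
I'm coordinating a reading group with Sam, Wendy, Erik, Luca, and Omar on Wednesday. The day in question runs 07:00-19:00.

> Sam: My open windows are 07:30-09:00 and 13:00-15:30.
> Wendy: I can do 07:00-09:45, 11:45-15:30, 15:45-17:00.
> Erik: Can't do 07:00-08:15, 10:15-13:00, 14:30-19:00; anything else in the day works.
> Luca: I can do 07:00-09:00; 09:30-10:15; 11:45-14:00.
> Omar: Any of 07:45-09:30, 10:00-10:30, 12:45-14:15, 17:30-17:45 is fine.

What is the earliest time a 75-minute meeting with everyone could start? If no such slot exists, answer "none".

none

Sam free: 07:30-09:00, 13:00-15:30.
Wendy free: 07:00-09:45, 11:45-15:30, 15:45-17:00.
Erik free: 08:15-10:15, 13:00-14:30 (invert busy blocks within the working day).
Luca free: 07:00-09:00, 09:30-10:15, 11:45-14:00.
Omar free: 07:45-09:30, 10:00-10:30, 12:45-14:15, 17:30-17:45.
Sam ∩ Wendy: 07:30-09:00, 13:00-15:30.
Sam ∩ Wendy ∩ Erik: 08:15-09:00, 13:00-14:30.
Sam ∩ Wendy ∩ Erik ∩ Luca: 08:15-09:00, 13:00-14:00.
Sam ∩ Wendy ∩ Erik ∩ Luca ∩ Omar: 08:15-09:00, 13:00-14:00.
No common window is at least 75 minutes long.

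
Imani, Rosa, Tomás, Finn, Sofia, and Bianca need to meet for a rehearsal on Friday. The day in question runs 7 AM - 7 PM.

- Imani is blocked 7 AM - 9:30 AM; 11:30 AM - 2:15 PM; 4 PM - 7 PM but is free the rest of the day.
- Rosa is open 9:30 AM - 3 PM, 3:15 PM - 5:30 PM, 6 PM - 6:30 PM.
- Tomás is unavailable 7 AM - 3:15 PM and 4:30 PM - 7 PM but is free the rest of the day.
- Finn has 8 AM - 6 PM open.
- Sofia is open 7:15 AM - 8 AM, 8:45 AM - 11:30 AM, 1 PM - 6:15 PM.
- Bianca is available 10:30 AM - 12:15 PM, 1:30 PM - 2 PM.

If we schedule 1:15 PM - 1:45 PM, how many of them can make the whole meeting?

3

Imani free: 09:30-11:30, 14:15-16:00 (invert busy blocks within the working day).
Rosa free: 09:30-15:00, 15:15-17:30, 18:00-18:30.
Tomás free: 15:15-16:30 (invert busy blocks within the working day).
Finn free: 08:00-18:00.
Sofia free: 07:15-08:00, 08:45-11:30, 13:00-18:15.
Bianca free: 10:30-12:15, 13:30-14:00.
Rosa, Finn, and Sofia can make the full 13:15-13:45 slot — that's 3.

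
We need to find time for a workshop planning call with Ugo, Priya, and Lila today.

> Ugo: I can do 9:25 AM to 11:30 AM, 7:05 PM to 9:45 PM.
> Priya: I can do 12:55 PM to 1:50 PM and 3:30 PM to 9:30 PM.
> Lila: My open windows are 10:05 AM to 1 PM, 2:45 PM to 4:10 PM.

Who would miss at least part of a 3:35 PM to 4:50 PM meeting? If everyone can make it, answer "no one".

Ugo: not fully free for 15:35-16:50. Priya: free for 15:35-16:50. Lila: not fully free for 15:35-16:50.

Lila, Ugo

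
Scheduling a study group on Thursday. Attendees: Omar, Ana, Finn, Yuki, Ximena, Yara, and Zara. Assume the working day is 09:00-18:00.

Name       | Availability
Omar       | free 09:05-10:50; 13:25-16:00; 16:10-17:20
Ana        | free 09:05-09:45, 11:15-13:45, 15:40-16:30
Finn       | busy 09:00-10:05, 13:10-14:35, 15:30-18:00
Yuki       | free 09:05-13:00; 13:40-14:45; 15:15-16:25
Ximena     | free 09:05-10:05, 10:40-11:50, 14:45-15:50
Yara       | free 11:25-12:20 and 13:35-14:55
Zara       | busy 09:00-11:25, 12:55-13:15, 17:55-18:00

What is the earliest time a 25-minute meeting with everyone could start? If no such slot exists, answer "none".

none

Omar free: 09:05-10:50, 13:25-16:00, 16:10-17:20.
Ana free: 09:05-09:45, 11:15-13:45, 15:40-16:30.
Finn free: 10:05-13:10, 14:35-15:30 (invert busy blocks within the working day).
Yuki free: 09:05-13:00, 13:40-14:45, 15:15-16:25.
Ximena free: 09:05-10:05, 10:40-11:50, 14:45-15:50.
Yara free: 11:25-12:20, 13:35-14:55.
Zara free: 11:25-12:55, 13:15-17:55 (invert busy blocks within the working day).
Omar ∩ Ana: 09:05-09:45, 13:25-13:45, 15:40-16:00, 16:10-16:30.
Omar ∩ Ana ∩ Finn: ∅.
Omar ∩ Ana ∩ Finn ∩ Yuki: ∅.
Omar ∩ Ana ∩ Finn ∩ Yuki ∩ Ximena: ∅.
Omar ∩ Ana ∩ Finn ∩ Yuki ∩ Ximena ∩ Yara: ∅.
Omar ∩ Ana ∩ Finn ∩ Yuki ∩ Ximena ∩ Yara ∩ Zara: ∅.
There is no time when everyone is free.
No common window is at least 25 minutes long.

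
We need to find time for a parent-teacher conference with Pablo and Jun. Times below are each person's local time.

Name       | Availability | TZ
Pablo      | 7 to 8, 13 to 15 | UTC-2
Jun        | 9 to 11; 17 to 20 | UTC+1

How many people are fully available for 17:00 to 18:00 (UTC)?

1

Pablo in UTC: 09:00-10:00, 15:00-17:00 (add 2h to convert from UTC-2).
Jun in UTC: 08:00-10:00, 16:00-19:00 (subtract 1h to convert from UTC+1).
Jun can make the full 17:00-18:00 slot — that's 1.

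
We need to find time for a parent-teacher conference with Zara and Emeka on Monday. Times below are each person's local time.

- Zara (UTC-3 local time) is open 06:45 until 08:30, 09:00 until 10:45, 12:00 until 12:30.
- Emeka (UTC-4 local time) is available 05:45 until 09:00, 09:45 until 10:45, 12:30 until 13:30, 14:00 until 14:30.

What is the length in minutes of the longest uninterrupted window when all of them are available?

105

Zara in UTC: 09:45-11:30, 12:00-13:45, 15:00-15:30 (add 3h to convert from UTC-3).
Emeka in UTC: 09:45-13:00, 13:45-14:45, 16:30-17:30, 18:00-18:30 (add 4h to convert from UTC-4).
Zara ∩ Emeka: 09:45-11:30, 12:00-13:00.
The longest is 09:45-11:30 at 105 minutes.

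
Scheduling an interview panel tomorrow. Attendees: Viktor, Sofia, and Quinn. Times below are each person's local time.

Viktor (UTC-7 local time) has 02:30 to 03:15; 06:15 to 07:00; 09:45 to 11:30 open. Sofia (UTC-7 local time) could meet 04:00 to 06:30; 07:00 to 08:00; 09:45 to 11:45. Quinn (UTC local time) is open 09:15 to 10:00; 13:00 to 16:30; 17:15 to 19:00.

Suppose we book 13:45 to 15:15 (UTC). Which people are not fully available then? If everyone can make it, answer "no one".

Sofia, Viktor

Viktor in UTC: 09:30-10:15, 13:15-14:00, 16:45-18:30 (add 7h to convert from UTC-7).
Sofia in UTC: 11:00-13:30, 14:00-15:00, 16:45-18:45 (add 7h to convert from UTC-7).
Quinn in UTC: 09:15-10:00, 13:00-16:30, 17:15-19:00.
Viktor: not fully free for 13:45-15:15. Sofia: not fully free for 13:45-15:15. Quinn: free for 13:45-15:15.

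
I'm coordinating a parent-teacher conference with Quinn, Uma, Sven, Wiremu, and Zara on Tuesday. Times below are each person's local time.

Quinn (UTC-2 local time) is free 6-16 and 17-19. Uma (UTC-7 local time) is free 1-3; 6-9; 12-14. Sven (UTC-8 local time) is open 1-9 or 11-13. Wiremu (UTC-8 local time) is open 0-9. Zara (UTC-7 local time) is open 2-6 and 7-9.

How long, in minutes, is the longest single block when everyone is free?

120

Quinn in UTC: 08:00-18:00, 19:00-21:00 (add 2h to convert from UTC-2).
Uma in UTC: 08:00-10:00, 13:00-16:00, 19:00-21:00 (add 7h to convert from UTC-7).
Sven in UTC: 09:00-17:00, 19:00-21:00 (add 8h to convert from UTC-8).
Wiremu in UTC: 08:00-17:00 (add 8h to convert from UTC-8).
Zara in UTC: 09:00-13:00, 14:00-16:00 (add 7h to convert from UTC-7).
Quinn ∩ Uma: 08:00-10:00, 13:00-16:00, 19:00-21:00.
Quinn ∩ Uma ∩ Sven: 09:00-10:00, 13:00-16:00, 19:00-21:00.
Quinn ∩ Uma ∩ Sven ∩ Wiremu: 09:00-10:00, 13:00-16:00.
Quinn ∩ Uma ∩ Sven ∩ Wiremu ∩ Zara: 09:00-10:00, 14:00-16:00.
So the common availability across everyone is 09:00-10:00, 14:00-16:00.
The longest is 14:00-16:00 at 120 minutes.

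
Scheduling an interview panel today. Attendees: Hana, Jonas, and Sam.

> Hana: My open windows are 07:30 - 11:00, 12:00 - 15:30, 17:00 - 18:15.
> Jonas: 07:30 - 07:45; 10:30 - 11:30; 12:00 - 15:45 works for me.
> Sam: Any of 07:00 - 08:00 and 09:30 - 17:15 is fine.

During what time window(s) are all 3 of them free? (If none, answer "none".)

Hana ∩ Jonas: 07:30-07:45, 10:30-11:00, 12:00-15:30.
Hana ∩ Jonas ∩ Sam: 07:30-07:45, 10:30-11:00, 12:00-15:30.
So the common availability across everyone is 07:30-07:45, 10:30-11:00, 12:00-15:30.

07:30-07:45, 10:30-11:00, 12:00-15:30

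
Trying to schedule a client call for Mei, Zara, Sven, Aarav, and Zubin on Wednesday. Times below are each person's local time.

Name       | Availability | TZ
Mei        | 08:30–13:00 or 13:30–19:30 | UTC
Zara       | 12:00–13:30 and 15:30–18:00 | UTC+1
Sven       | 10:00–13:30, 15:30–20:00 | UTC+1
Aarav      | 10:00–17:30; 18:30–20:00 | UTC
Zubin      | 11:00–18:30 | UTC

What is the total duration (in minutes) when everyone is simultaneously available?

240

Mei in UTC: 08:30-13:00, 13:30-19:30.
Zara in UTC: 11:00-12:30, 14:30-17:00 (subtract 1h to convert from UTC+1).
Sven in UTC: 09:00-12:30, 14:30-19:00 (subtract 1h to convert from UTC+1).
Aarav in UTC: 10:00-17:30, 18:30-20:00.
Zubin in UTC: 11:00-18:30.
Mei ∩ Zara: 11:00-12:30, 14:30-17:00.
Mei ∩ Zara ∩ Sven: 11:00-12:30, 14:30-17:00.
Mei ∩ Zara ∩ Sven ∩ Aarav: 11:00-12:30, 14:30-17:00.
Mei ∩ Zara ∩ Sven ∩ Aarav ∩ Zubin: 11:00-12:30, 14:30-17:00.
So the common availability across everyone is 11:00-12:30, 14:30-17:00.
Summing the common windows: 90 + 150 = 240 minutes.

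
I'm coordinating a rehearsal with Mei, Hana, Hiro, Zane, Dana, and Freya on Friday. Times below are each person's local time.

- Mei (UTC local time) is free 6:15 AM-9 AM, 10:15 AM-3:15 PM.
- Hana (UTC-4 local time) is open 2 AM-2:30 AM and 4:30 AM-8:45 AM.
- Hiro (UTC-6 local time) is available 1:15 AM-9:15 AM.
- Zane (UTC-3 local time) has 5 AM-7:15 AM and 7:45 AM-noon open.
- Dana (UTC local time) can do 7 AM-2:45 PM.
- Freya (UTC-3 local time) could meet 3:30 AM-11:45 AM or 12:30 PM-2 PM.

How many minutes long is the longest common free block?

120

Mei in UTC: 06:15-09:00, 10:15-15:15.
Hana in UTC: 06:00-06:30, 08:30-12:45 (add 4h to convert from UTC-4).
Hiro in UTC: 07:15-15:15 (add 6h to convert from UTC-6).
Zane in UTC: 08:00-10:15, 10:45-15:00 (add 3h to convert from UTC-3).
Dana in UTC: 07:00-14:45.
Freya in UTC: 06:30-14:45, 15:30-17:00 (add 3h to convert from UTC-3).
Mei ∩ Hana: 06:15-06:30, 08:30-09:00, 10:15-12:45.
Mei ∩ Hana ∩ Hiro: 08:30-09:00, 10:15-12:45.
Mei ∩ Hana ∩ Hiro ∩ Zane: 08:30-09:00, 10:45-12:45.
Mei ∩ Hana ∩ Hiro ∩ Zane ∩ Dana: 08:30-09:00, 10:45-12:45.
Mei ∩ Hana ∩ Hiro ∩ Zane ∩ Dana ∩ Freya: 08:30-09:00, 10:45-12:45.
The longest is 10:45-12:45 at 120 minutes.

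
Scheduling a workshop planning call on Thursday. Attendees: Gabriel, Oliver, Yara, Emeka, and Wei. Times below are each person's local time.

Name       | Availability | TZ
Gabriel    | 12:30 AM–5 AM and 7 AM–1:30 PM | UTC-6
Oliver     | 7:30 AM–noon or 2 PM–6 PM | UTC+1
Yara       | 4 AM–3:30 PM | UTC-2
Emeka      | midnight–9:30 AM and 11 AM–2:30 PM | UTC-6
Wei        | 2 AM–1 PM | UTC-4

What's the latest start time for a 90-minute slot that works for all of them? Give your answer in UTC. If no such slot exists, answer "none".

Gabriel in UTC: 06:30-11:00, 13:00-19:30 (add 6h to convert from UTC-6).
Oliver in UTC: 06:30-11:00, 13:00-17:00 (subtract 1h to convert from UTC+1).
Yara in UTC: 06:00-17:30 (add 2h to convert from UTC-2).
Emeka in UTC: 06:00-15:30, 17:00-20:30 (add 6h to convert from UTC-6).
Wei in UTC: 06:00-17:00 (add 4h to convert from UTC-4).
Gabriel ∩ Oliver: 06:30-11:00, 13:00-17:00.
Gabriel ∩ Oliver ∩ Yara: 06:30-11:00, 13:00-17:00.
Gabriel ∩ Oliver ∩ Yara ∩ Emeka: 06:30-11:00, 13:00-15:30.
Gabriel ∩ Oliver ∩ Yara ∩ Emeka ∩ Wei: 06:30-11:00, 13:00-15:30.
The last common window of at least 90 minutes is 13:00-15:30; a 90-minute meeting can start as late as 14:00 and still end by 15:30.

14:00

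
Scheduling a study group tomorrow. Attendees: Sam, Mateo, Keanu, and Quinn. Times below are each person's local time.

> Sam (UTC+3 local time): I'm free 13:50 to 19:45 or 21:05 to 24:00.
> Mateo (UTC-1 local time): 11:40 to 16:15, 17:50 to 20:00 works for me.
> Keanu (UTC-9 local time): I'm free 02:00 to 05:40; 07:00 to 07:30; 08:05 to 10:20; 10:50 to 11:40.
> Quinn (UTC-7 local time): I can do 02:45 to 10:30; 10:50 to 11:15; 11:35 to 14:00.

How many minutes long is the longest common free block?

120

Sam in UTC: 10:50-16:45, 18:05-21:00 (subtract 3h to convert from UTC+3).
Mateo in UTC: 12:40-17:15, 18:50-21:00 (add 1h to convert from UTC-1).
Keanu in UTC: 11:00-14:40, 16:00-16:30, 17:05-19:20, 19:50-20:40 (add 9h to convert from UTC-9).
Quinn in UTC: 09:45-17:30, 17:50-18:15, 18:35-21:00 (add 7h to convert from UTC-7).
Sam ∩ Mateo: 12:40-16:45, 18:50-21:00.
Sam ∩ Mateo ∩ Keanu: 12:40-14:40, 16:00-16:30, 18:50-19:20, 19:50-20:40.
Sam ∩ Mateo ∩ Keanu ∩ Quinn: 12:40-14:40, 16:00-16:30, 18:50-19:20, 19:50-20:40.
Those are the intersection windows.
The longest is 12:40-14:40 at 120 minutes.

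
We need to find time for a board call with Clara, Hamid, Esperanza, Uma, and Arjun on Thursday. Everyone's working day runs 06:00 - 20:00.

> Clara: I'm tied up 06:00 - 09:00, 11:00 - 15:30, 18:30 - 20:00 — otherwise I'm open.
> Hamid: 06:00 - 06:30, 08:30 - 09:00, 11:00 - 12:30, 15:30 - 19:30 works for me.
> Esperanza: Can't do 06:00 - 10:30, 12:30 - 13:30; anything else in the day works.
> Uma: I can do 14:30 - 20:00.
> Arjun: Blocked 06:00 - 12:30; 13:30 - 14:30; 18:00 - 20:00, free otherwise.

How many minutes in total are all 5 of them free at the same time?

150

Clara free: 09:00-11:00, 15:30-18:30 (invert busy blocks within the working day).
Hamid free: 06:00-06:30, 08:30-09:00, 11:00-12:30, 15:30-19:30.
Esperanza free: 10:30-12:30, 13:30-20:00 (invert busy blocks within the working day).
Uma free: 14:30-20:00.
Arjun free: 12:30-13:30, 14:30-18:00 (invert busy blocks within the working day).
Clara ∩ Hamid: 15:30-18:30.
Clara ∩ Hamid ∩ Esperanza: 15:30-18:30.
Clara ∩ Hamid ∩ Esperanza ∩ Uma: 15:30-18:30.
Clara ∩ Hamid ∩ Esperanza ∩ Uma ∩ Arjun: 15:30-18:00.
That's a single block of 150 minutes.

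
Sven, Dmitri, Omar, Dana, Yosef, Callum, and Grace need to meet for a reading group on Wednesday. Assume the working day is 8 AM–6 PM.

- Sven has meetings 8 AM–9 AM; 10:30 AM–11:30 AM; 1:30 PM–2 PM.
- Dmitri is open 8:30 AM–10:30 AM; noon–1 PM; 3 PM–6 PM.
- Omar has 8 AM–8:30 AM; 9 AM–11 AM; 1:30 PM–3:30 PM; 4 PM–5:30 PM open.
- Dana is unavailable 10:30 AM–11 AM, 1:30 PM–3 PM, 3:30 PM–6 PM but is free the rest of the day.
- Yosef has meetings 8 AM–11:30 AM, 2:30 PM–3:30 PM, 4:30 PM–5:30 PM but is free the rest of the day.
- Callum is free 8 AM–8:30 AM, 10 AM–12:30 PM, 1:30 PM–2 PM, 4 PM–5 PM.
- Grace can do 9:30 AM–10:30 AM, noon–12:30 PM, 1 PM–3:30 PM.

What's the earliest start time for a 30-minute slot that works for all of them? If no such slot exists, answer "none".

Sven free: 09:00-10:30, 11:30-13:30, 14:00-18:00 (invert busy blocks within the working day).
Dmitri free: 08:30-10:30, 12:00-13:00, 15:00-18:00.
Omar free: 08:00-08:30, 09:00-11:00, 13:30-15:30, 16:00-17:30.
Dana free: 08:00-10:30, 11:00-13:30, 15:00-15:30 (invert busy blocks within the working day).
Yosef free: 11:30-14:30, 15:30-16:30, 17:30-18:00 (invert busy blocks within the working day).
Callum free: 08:00-08:30, 10:00-12:30, 13:30-14:00, 16:00-17:00.
Grace free: 09:30-10:30, 12:00-12:30, 13:00-15:30.
Sven ∩ Dmitri: 09:00-10:30, 12:00-13:00, 15:00-18:00.
Sven ∩ Dmitri ∩ Omar: 09:00-10:30, 15:00-15:30, 16:00-17:30.
Sven ∩ Dmitri ∩ Omar ∩ Dana: 09:00-10:30, 15:00-15:30.
Sven ∩ Dmitri ∩ Omar ∩ Dana ∩ Yosef: ∅.
Sven ∩ Dmitri ∩ Omar ∩ Dana ∩ Yosef ∩ Callum: ∅.
Sven ∩ Dmitri ∩ Omar ∩ Dana ∩ Yosef ∩ Callum ∩ Grace: ∅.
There is no time when everyone is free.
No common window is at least 30 minutes long.

none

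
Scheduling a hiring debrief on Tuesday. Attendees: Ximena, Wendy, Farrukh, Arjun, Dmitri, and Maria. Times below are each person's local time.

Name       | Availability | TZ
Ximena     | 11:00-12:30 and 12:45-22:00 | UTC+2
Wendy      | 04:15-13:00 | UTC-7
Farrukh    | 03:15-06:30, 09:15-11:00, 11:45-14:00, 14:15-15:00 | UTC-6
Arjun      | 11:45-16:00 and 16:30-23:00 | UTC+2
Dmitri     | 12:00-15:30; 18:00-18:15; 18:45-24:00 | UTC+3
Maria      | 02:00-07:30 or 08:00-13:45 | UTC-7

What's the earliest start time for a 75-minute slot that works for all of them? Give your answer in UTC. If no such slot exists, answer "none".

11:15

Ximena in UTC: 09:00-10:30, 10:45-20:00 (subtract 2h to convert from UTC+2).
Wendy in UTC: 11:15-20:00 (add 7h to convert from UTC-7).
Farrukh in UTC: 09:15-12:30, 15:15-17:00, 17:45-20:00, 20:15-21:00 (add 6h to convert from UTC-6).
Arjun in UTC: 09:45-14:00, 14:30-21:00 (subtract 2h to convert from UTC+2).
Dmitri in UTC: 09:00-12:30, 15:00-15:15, 15:45-21:00 (subtract 3h to convert from UTC+3).
Maria in UTC: 09:00-14:30, 15:00-20:45 (add 7h to convert from UTC-7).
Ximena ∩ Wendy: 11:15-20:00.
Ximena ∩ Wendy ∩ Farrukh: 11:15-12:30, 15:15-17:00, 17:45-20:00.
Ximena ∩ Wendy ∩ Farrukh ∩ Arjun: 11:15-12:30, 15:15-17:00, 17:45-20:00.
Ximena ∩ Wendy ∩ Farrukh ∩ Arjun ∩ Dmitri: 11:15-12:30, 15:45-17:00, 17:45-20:00.
Ximena ∩ Wendy ∩ Farrukh ∩ Arjun ∩ Dmitri ∩ Maria: 11:15-12:30, 15:45-17:00, 17:45-20:00.
The first common window of at least 75 minutes is 11:15-12:30, so the earliest start is 11:15.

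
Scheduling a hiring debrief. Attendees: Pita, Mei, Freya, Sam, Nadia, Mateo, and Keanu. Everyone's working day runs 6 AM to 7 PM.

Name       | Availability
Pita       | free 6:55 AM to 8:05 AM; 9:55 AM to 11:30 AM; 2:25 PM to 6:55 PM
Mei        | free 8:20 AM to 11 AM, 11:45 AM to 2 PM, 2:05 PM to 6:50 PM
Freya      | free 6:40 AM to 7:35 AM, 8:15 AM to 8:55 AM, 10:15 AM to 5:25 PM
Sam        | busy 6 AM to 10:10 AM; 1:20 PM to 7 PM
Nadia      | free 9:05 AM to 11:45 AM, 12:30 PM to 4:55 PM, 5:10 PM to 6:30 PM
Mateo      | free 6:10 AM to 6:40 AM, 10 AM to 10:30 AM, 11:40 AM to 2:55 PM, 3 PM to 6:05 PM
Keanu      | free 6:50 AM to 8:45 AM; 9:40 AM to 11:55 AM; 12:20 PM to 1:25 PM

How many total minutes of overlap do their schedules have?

15

Pita free: 06:55-08:05, 09:55-11:30, 14:25-18:55.
Mei free: 08:20-11:00, 11:45-14:00, 14:05-18:50.
Freya free: 06:40-07:35, 08:15-08:55, 10:15-17:25.
Sam free: 10:10-13:20 (invert busy blocks within the working day).
Nadia free: 09:05-11:45, 12:30-16:55, 17:10-18:30.
Mateo free: 06:10-06:40, 10:00-10:30, 11:40-14:55, 15:00-18:05.
Keanu free: 06:50-08:45, 09:40-11:55, 12:20-13:25.
Pita ∩ Mei: 09:55-11:00, 14:25-18:50.
Pita ∩ Mei ∩ Freya: 10:15-11:00, 14:25-17:25.
Pita ∩ Mei ∩ Freya ∩ Sam: 10:15-11:00.
Pita ∩ Mei ∩ Freya ∩ Sam ∩ Nadia: 10:15-11:00.
Pita ∩ Mei ∩ Freya ∩ Sam ∩ Nadia ∩ Mateo: 10:15-10:30.
Pita ∩ Mei ∩ Freya ∩ Sam ∩ Nadia ∩ Mateo ∩ Keanu: 10:15-10:30.
That's a single block of 15 minutes.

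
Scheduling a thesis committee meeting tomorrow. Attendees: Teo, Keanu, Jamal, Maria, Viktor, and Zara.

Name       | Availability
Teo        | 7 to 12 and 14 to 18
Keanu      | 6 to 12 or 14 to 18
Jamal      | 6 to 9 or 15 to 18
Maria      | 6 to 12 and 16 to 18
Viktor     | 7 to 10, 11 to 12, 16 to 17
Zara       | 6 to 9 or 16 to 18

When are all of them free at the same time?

Teo ∩ Keanu: 07:00-12:00, 14:00-18:00.
Teo ∩ Keanu ∩ Jamal: 07:00-09:00, 15:00-18:00.
Teo ∩ Keanu ∩ Jamal ∩ Maria: 07:00-09:00, 16:00-18:00.
Teo ∩ Keanu ∩ Jamal ∩ Maria ∩ Viktor: 07:00-09:00, 16:00-17:00.
Teo ∩ Keanu ∩ Jamal ∩ Maria ∩ Viktor ∩ Zara: 07:00-09:00, 16:00-17:00.
Those are the intersection windows.

07:00-09:00, 16:00-17:00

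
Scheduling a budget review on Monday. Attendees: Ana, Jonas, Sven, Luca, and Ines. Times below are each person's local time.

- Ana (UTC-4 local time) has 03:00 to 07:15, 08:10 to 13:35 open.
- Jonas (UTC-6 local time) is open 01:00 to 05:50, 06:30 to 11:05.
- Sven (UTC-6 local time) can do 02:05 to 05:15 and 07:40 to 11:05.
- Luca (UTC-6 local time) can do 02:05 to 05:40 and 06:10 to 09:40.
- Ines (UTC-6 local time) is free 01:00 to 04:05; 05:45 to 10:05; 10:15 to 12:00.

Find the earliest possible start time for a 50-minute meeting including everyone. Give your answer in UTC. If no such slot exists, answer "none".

08:05

Ana in UTC: 07:00-11:15, 12:10-17:35 (add 4h to convert from UTC-4).
Jonas in UTC: 07:00-11:50, 12:30-17:05 (add 6h to convert from UTC-6).
Sven in UTC: 08:05-11:15, 13:40-17:05 (add 6h to convert from UTC-6).
Luca in UTC: 08:05-11:40, 12:10-15:40 (add 6h to convert from UTC-6).
Ines in UTC: 07:00-10:05, 11:45-16:05, 16:15-18:00 (add 6h to convert from UTC-6).
Ana ∩ Jonas: 07:00-11:15, 12:30-17:05.
Ana ∩ Jonas ∩ Sven: 08:05-11:15, 13:40-17:05.
Ana ∩ Jonas ∩ Sven ∩ Luca: 08:05-11:15, 13:40-15:40.
Ana ∩ Jonas ∩ Sven ∩ Luca ∩ Ines: 08:05-10:05, 13:40-15:40.
The first common window of at least 50 minutes is 08:05-10:05, so the earliest start is 08:05.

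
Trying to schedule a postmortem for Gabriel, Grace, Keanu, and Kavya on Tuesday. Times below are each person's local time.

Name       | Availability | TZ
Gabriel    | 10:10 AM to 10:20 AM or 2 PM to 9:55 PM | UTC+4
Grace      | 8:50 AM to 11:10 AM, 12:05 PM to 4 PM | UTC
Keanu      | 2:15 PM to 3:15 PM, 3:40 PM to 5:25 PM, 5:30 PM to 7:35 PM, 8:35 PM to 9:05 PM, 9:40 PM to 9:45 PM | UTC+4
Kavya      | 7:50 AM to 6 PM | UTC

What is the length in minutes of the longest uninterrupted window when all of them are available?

Gabriel in UTC: 06:10-06:20, 10:00-17:55 (subtract 4h to convert from UTC+4).
Grace in UTC: 08:50-11:10, 12:05-16:00.
Keanu in UTC: 10:15-11:15, 11:40-13:25, 13:30-15:35, 16:35-17:05, 17:40-17:45 (subtract 4h to convert from UTC+4).
Kavya in UTC: 07:50-18:00.
Gabriel ∩ Grace: 10:00-11:10, 12:05-16:00.
Gabriel ∩ Grace ∩ Keanu: 10:15-11:10, 12:05-13:25, 13:30-15:35.
Gabriel ∩ Grace ∩ Keanu ∩ Kavya: 10:15-11:10, 12:05-13:25, 13:30-15:35.
The longest is 13:30-15:35 at 125 minutes.

125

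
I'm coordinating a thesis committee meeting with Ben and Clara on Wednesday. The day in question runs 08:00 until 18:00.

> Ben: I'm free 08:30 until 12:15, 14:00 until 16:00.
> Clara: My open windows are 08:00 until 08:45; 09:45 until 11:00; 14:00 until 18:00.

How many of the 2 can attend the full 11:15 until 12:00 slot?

Ben can make the full 11:15-12:00 slot — that's 1.

1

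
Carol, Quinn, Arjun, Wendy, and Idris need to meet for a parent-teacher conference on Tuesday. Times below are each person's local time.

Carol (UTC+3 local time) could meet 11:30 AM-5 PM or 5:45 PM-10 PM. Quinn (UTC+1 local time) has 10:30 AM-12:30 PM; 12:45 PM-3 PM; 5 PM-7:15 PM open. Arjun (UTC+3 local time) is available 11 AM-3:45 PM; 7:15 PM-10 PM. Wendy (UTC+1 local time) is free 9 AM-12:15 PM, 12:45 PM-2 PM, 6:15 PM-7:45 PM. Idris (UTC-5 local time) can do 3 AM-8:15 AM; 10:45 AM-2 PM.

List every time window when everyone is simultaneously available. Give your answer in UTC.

Carol in UTC: 08:30-14:00, 14:45-19:00 (subtract 3h to convert from UTC+3).
Quinn in UTC: 09:30-11:30, 11:45-14:00, 16:00-18:15 (subtract 1h to convert from UTC+1).
Arjun in UTC: 08:00-12:45, 16:15-19:00 (subtract 3h to convert from UTC+3).
Wendy in UTC: 08:00-11:15, 11:45-13:00, 17:15-18:45 (subtract 1h to convert from UTC+1).
Idris in UTC: 08:00-13:15, 15:45-19:00 (add 5h to convert from UTC-5).
Carol ∩ Quinn: 09:30-11:30, 11:45-14:00, 16:00-18:15.
Carol ∩ Quinn ∩ Arjun: 09:30-11:30, 11:45-12:45, 16:15-18:15.
Carol ∩ Quinn ∩ Arjun ∩ Wendy: 09:30-11:15, 11:45-12:45, 17:15-18:15.
Carol ∩ Quinn ∩ Arjun ∩ Wendy ∩ Idris: 09:30-11:15, 11:45-12:45, 17:15-18:15.

09:30-11:15, 11:45-12:45, 17:15-18:15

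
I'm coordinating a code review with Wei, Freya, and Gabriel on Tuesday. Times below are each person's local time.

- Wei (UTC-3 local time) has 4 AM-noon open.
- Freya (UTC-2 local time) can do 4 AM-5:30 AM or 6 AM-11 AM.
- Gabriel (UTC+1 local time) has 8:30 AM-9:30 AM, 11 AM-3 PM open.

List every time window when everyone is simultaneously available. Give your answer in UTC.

Wei in UTC: 07:00-15:00 (add 3h to convert from UTC-3).
Freya in UTC: 06:00-07:30, 08:00-13:00 (add 2h to convert from UTC-2).
Gabriel in UTC: 07:30-08:30, 10:00-14:00 (subtract 1h to convert from UTC+1).
Wei ∩ Freya: 07:00-07:30, 08:00-13:00.
Wei ∩ Freya ∩ Gabriel: 08:00-08:30, 10:00-13:00.

08:00-08:30, 10:00-13:00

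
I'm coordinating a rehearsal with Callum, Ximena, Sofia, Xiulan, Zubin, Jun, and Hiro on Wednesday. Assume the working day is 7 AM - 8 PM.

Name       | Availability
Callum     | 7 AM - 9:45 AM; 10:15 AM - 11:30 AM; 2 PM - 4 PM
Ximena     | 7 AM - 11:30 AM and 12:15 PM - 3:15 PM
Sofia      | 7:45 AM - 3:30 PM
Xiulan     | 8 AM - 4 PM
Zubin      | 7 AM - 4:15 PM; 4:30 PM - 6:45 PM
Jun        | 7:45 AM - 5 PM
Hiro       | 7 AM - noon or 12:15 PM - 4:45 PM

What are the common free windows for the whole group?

08:00-09:45, 10:15-11:30, 14:00-15:15

Callum ∩ Ximena: 07:00-09:45, 10:15-11:30, 14:00-15:15.
Callum ∩ Ximena ∩ Sofia: 07:45-09:45, 10:15-11:30, 14:00-15:15.
Callum ∩ Ximena ∩ Sofia ∩ Xiulan: 08:00-09:45, 10:15-11:30, 14:00-15:15.
Callum ∩ Ximena ∩ Sofia ∩ Xiulan ∩ Zubin: 08:00-09:45, 10:15-11:30, 14:00-15:15.
Callum ∩ Ximena ∩ Sofia ∩ Xiulan ∩ Zubin ∩ Jun: 08:00-09:45, 10:15-11:30, 14:00-15:15.
Callum ∩ Ximena ∩ Sofia ∩ Xiulan ∩ Zubin ∩ Jun ∩ Hiro: 08:00-09:45, 10:15-11:30, 14:00-15:15.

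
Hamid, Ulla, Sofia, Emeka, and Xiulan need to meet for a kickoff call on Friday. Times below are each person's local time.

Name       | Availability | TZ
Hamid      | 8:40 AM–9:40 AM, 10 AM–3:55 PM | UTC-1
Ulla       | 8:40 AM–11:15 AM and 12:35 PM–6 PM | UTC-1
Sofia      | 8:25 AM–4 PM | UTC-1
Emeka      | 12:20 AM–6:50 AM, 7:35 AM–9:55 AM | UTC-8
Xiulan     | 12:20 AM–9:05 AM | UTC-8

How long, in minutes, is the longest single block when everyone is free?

80

Hamid in UTC: 09:40-10:40, 11:00-16:55 (add 1h to convert from UTC-1).
Ulla in UTC: 09:40-12:15, 13:35-19:00 (add 1h to convert from UTC-1).
Sofia in UTC: 09:25-17:00 (add 1h to convert from UTC-1).
Emeka in UTC: 08:20-14:50, 15:35-17:55 (add 8h to convert from UTC-8).
Xiulan in UTC: 08:20-17:05 (add 8h to convert from UTC-8).
Hamid ∩ Ulla: 09:40-10:40, 11:00-12:15, 13:35-16:55.
Hamid ∩ Ulla ∩ Sofia: 09:40-10:40, 11:00-12:15, 13:35-16:55.
Hamid ∩ Ulla ∩ Sofia ∩ Emeka: 09:40-10:40, 11:00-12:15, 13:35-14:50, 15:35-16:55.
Hamid ∩ Ulla ∩ Sofia ∩ Emeka ∩ Xiulan: 09:40-10:40, 11:00-12:15, 13:35-14:50, 15:35-16:55.
The longest is 15:35-16:55 at 80 minutes.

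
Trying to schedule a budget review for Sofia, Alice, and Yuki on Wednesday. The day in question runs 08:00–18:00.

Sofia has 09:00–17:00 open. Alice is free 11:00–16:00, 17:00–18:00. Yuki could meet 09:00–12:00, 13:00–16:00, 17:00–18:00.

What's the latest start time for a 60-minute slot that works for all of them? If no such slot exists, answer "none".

Sofia ∩ Alice: 11:00-16:00.
Sofia ∩ Alice ∩ Yuki: 11:00-12:00, 13:00-16:00.
The last common window of at least 60 minutes is 13:00-16:00; a 60-minute meeting can start as late as 15:00 and still end by 16:00.

15:00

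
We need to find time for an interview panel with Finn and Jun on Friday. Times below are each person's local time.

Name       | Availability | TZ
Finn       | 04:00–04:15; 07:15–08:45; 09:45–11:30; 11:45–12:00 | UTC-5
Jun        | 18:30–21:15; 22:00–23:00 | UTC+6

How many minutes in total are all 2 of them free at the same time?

Finn in UTC: 09:00-09:15, 12:15-13:45, 14:45-16:30, 16:45-17:00 (add 5h to convert from UTC-5).
Jun in UTC: 12:30-15:15, 16:00-17:00 (subtract 6h to convert from UTC+6).
Finn ∩ Jun: 12:30-13:45, 14:45-15:15, 16:00-16:30, 16:45-17:00.
Those are the intersection windows.
Summing the common windows: 75 + 30 + 30 + 15 = 150 minutes.

150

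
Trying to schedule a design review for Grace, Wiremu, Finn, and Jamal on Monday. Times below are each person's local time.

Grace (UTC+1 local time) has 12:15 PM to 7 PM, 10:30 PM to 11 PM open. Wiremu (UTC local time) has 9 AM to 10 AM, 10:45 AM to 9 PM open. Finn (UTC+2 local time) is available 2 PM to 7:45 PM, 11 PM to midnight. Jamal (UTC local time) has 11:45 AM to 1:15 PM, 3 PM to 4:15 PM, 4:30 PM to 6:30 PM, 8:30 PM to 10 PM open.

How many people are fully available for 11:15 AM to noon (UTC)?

Grace in UTC: 11:15-18:00, 21:30-22:00 (subtract 1h to convert from UTC+1).
Wiremu in UTC: 09:00-10:00, 10:45-21:00.
Finn in UTC: 12:00-17:45, 21:00-22:00 (subtract 2h to convert from UTC+2).
Jamal in UTC: 11:45-13:15, 15:00-16:15, 16:30-18:30, 20:30-22:00.
Grace and Wiremu can make the full 11:15-12:00 slot — that's 2.

2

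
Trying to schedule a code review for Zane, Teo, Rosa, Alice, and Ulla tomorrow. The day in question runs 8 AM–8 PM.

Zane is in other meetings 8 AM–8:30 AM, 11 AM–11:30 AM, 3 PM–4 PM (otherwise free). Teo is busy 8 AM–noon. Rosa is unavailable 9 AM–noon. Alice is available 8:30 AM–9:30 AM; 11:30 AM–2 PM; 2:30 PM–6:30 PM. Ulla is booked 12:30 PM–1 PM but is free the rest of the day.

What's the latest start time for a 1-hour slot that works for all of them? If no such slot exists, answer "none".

Zane free: 08:30-11:00, 11:30-15:00, 16:00-20:00 (invert busy blocks within the working day).
Teo free: 12:00-20:00 (invert busy blocks within the working day).
Rosa free: 08:00-09:00, 12:00-20:00 (invert busy blocks within the working day).
Alice free: 08:30-09:30, 11:30-14:00, 14:30-18:30.
Ulla free: 08:00-12:30, 13:00-20:00 (invert busy blocks within the working day).
Zane ∩ Teo: 12:00-15:00, 16:00-20:00.
Zane ∩ Teo ∩ Rosa: 12:00-15:00, 16:00-20:00.
Zane ∩ Teo ∩ Rosa ∩ Alice: 12:00-14:00, 14:30-15:00, 16:00-18:30.
Zane ∩ Teo ∩ Rosa ∩ Alice ∩ Ulla: 12:00-12:30, 13:00-14:00, 14:30-15:00, 16:00-18:30.
The last common window of at least 60 minutes is 16:00-18:30; a 60-minute meeting can start as late as 17:30 and still end by 18:30.

17:30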